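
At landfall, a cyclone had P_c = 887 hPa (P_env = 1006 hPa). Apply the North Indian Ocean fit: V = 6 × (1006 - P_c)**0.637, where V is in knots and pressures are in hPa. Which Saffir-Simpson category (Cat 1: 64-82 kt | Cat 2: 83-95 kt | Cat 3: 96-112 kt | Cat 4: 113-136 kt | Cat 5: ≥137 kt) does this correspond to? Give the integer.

4

ΔP = 1006 − 887 = 119 hPa.
V ≈ 6 × 119^0.637 = 6 × 21.00 ≈ 126 kt.
126 kt falls in the Category 4 band.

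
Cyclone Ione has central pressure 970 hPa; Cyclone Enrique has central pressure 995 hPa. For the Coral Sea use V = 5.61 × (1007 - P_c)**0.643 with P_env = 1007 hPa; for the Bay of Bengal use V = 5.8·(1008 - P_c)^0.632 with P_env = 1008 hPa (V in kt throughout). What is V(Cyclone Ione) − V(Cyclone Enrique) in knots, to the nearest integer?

28 kt

Cyclone Ione: ΔP = 37; V ≈ 5.61 × 37^0.643 ≈ 57.19 kt.
Cyclone Enrique: ΔP = 13; V ≈ 5.8 × 13^0.632 ≈ 29.34 kt.
Difference ≈ 57.19 − 29.34 = 27.85 → 28 kt.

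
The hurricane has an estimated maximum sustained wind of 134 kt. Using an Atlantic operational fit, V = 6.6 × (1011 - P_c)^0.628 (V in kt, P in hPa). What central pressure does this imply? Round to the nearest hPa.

890 hPa

ΔP = (V / 6.6)^(1/0.628) = (134/6.6)^1.592.
134/6.6 = 20.303; 20.303^1.592 ≈ 120.81 hPa.
P_c = 1011 − 120.81 = 890.19 ≈ 890 hPa.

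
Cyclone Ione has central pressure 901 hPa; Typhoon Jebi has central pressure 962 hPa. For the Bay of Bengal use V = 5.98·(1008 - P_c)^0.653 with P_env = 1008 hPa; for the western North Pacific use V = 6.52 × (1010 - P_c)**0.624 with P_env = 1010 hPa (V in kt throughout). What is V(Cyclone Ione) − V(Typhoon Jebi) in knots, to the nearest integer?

Cyclone Ione: ΔP = 107; V ≈ 5.98 × 107^0.653 ≈ 126.44 kt.
Typhoon Jebi: ΔP = 48; V ≈ 6.52 × 48^0.624 ≈ 73.00 kt.
Difference ≈ 126.44 − 73.00 = 53.44 → 53 kt.

53 kt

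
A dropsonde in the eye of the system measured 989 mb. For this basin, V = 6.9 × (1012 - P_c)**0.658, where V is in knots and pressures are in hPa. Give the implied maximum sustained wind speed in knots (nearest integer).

ΔP = 1012 − 989 = 23 mb.
23^0.658 ≈ 7.871.
V ≈ 6.9 × 7.871 ≈ 54.3 kt.

54 kt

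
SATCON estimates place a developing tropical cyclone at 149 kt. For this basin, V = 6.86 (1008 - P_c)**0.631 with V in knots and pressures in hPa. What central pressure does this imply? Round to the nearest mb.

ΔP = (V / 6.86)^(1/0.631) = (149/6.86)^1.585.
149/6.86 = 21.720; 21.720^1.585 ≈ 131.41 mb.
P_c = 1008 − 131.41 = 876.59 ≈ 877 mb.

877 mb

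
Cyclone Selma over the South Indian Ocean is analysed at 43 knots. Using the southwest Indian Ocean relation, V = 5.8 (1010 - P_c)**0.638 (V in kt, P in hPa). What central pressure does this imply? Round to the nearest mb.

ΔP = (V / 5.8)^(1/0.638) = (43/5.8)^1.567.
43/5.8 = 7.414; 7.414^1.567 ≈ 23.10 mb.
P_c = 1010 − 23.10 = 986.90 ≈ 987 mb.

987 mb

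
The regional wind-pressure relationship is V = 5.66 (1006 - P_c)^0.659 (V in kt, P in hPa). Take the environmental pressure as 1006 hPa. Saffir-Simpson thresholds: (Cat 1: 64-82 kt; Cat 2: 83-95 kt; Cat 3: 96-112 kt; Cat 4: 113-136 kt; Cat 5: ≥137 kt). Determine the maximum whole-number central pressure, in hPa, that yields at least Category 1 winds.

966 hPa

Category 1 begins at V = 64 kt.
Required ΔP = (64/5.66)^(1/0.659) = 11.307^1.517 ≈ 39.67 hPa.
P_c ≤ 1006 − 39.67 = 966.33, so the highest integer P_c is 966 hPa.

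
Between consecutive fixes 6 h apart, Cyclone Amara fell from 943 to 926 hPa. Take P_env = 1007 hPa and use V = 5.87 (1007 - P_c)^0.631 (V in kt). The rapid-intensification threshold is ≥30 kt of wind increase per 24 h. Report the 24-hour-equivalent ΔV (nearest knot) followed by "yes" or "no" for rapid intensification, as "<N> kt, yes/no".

V₁: ΔP = 64, V ≈ 5.87 × 64^0.631 ≈ 80.97 kt.
V₂: ΔP = 81, V ≈ 5.87 × 81^0.631 ≈ 93.95 kt.
ΔV over 6 h = 12.98 kt → 24 h equivalent = 12.98 × 24/6 ≈ 51.92 kt.
52 kt ≥ 30 kt ⇒ rapid intensification.

52 kt, yes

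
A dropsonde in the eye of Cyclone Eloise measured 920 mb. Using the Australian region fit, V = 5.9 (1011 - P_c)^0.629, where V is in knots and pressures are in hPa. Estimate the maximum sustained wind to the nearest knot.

101 kt

ΔP = 1011 − 920 = 91 mb.
91^0.629 ≈ 17.070.
V ≈ 5.9 × 17.070 ≈ 100.7 kt.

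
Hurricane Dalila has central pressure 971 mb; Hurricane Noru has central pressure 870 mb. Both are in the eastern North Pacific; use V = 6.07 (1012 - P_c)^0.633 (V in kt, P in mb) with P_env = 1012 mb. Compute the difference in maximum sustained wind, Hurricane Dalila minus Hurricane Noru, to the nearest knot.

-76 kt

Hurricane Dalila: ΔP = 41; V ≈ 6.07 × 41^0.633 ≈ 63.69 kt.
Hurricane Noru: ΔP = 142; V ≈ 6.07 × 142^0.633 ≈ 139.83 kt.
Difference ≈ 63.69 − 139.83 = -76.14 → -76 kt.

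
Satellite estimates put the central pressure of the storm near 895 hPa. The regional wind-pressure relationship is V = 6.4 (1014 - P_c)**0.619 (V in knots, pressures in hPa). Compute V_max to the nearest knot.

123 kt

ΔP = 1014 − 895 = 119 hPa.
119^0.619 ≈ 19.265.
V ≈ 6.4 × 19.265 ≈ 123.3 kt.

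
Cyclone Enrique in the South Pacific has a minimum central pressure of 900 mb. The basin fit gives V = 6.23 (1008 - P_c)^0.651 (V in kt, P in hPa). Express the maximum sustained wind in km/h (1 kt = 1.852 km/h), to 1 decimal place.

243.2 km/h

ΔP = 1008 − 900 = 108 mb.
V ≈ 6.23 × 108^0.651 = 6.23 × 21.075 ≈ 131.295 kt.
131.295 × 1.852 ≈ 243.16 km/h → 243.2 km/h.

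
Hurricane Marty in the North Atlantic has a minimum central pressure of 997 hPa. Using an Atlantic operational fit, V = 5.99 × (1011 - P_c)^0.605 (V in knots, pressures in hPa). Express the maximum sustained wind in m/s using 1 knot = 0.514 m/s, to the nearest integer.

ΔP = 1011 − 997 = 14 hPa.
V ≈ 5.99 × 14^0.605 = 5.99 × 4.936 ≈ 29.569 kt.
29.569 × 0.514 ≈ 15.20 m/s → 15 m/s.

15 m/s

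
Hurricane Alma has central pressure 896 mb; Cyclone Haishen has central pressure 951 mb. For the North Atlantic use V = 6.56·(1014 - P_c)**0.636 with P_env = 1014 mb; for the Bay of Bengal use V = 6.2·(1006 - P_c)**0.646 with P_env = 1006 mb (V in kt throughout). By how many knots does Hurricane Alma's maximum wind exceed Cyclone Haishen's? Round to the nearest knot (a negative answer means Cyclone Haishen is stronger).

Hurricane Alma: ΔP = 118; V ≈ 6.56 × 118^0.636 ≈ 136.34 kt.
Cyclone Haishen: ΔP = 55; V ≈ 6.2 × 55^0.646 ≈ 82.54 kt.
Difference ≈ 136.34 − 82.54 = 53.80 → 54 kt.

54 kt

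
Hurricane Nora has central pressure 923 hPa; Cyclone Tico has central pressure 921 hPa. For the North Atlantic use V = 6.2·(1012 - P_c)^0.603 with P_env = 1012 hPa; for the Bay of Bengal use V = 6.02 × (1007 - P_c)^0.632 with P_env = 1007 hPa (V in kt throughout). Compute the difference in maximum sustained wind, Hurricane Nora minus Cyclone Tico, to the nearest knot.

-8 kt

Hurricane Nora: ΔP = 89; V ≈ 6.2 × 89^0.603 ≈ 92.87 kt.
Cyclone Tico: ΔP = 86; V ≈ 6.02 × 86^0.632 ≈ 100.51 kt.
Difference ≈ 92.87 − 100.51 = -7.64 → -8 kt.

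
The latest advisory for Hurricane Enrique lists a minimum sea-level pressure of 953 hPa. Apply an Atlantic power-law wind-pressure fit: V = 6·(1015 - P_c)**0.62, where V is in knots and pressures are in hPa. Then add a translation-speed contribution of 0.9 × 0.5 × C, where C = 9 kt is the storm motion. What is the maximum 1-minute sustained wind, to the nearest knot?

82 kt

ΔP = 1015 − 953 = 62 hPa.
62^0.62 ≈ 12.921.
V ≈ 6 × 12.921 ≈ 77.5 kt.
Translation term: 0.9 × 0.5 × 9 = 4.05 kt.
Corrected V ≈ 81.55 kt → 82 kt.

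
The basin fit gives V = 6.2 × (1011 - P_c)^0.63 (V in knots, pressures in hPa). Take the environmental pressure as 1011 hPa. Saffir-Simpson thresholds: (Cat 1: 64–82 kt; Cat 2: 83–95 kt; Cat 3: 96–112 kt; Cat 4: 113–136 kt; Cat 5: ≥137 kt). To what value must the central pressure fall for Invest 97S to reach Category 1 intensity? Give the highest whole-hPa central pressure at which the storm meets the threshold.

Category 1 begins at V = 64 kt.
Required ΔP = (64/6.2)^(1/0.63) = 10.323^1.587 ≈ 40.66 hPa.
P_c ≤ 1011 − 40.66 = 970.34, so the highest integer P_c is 970 hPa.

970 hPa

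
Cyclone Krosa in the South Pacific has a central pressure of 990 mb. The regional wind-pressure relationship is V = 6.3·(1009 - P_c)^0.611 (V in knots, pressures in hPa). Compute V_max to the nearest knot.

38 kt

ΔP = 1009 − 990 = 19 mb.
19^0.611 ≈ 6.044.
V ≈ 6.3 × 6.044 ≈ 38.1 kt.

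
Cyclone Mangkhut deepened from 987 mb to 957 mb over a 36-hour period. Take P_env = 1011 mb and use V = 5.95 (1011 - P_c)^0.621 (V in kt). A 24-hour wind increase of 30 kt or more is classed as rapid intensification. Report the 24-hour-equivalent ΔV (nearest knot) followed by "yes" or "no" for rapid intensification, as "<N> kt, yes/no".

19 kt, no

V₁: ΔP = 24, V ≈ 5.95 × 24^0.621 ≈ 42.82 kt.
V₂: ΔP = 54, V ≈ 5.95 × 54^0.621 ≈ 70.85 kt.
ΔV over 36 h = 28.03 kt → 24 h equivalent = 28.03 × 24/36 ≈ 18.69 kt.
19 kt < 30 kt ⇒ not rapid intensification.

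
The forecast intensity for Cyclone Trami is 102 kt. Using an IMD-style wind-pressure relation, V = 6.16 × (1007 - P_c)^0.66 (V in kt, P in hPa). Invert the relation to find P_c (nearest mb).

937 mb

ΔP = (V / 6.16)^(1/0.66) = (102/6.16)^1.515.
102/6.16 = 16.558; 16.558^1.515 ≈ 70.31 mb.
P_c = 1007 − 70.31 = 936.69 ≈ 937 mb.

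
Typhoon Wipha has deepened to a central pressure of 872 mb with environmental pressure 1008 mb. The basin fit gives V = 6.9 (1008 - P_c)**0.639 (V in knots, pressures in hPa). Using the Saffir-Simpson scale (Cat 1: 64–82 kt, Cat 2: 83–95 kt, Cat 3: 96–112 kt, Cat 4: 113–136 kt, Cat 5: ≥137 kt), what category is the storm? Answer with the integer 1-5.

5

ΔP = 1008 − 872 = 136 mb.
V ≈ 6.9 × 136^0.639 = 6.9 × 23.09 ≈ 159 kt.
159 kt falls in the Category 5 band.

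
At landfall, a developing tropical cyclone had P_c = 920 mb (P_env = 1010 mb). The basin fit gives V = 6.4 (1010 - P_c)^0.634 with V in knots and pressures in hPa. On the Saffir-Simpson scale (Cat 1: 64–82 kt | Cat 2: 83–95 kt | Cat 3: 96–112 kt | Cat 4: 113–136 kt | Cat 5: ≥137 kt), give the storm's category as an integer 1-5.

3

ΔP = 1010 − 920 = 90 mb.
V ≈ 6.4 × 90^0.634 = 6.4 × 17.34 ≈ 111 kt.
111 kt falls in the Category 3 band.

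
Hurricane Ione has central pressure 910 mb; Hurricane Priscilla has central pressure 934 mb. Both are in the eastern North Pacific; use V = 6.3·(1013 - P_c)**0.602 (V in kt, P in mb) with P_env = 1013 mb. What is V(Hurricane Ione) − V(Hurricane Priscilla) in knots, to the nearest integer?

15 kt

Hurricane Ione: ΔP = 103; V ≈ 6.3 × 103^0.602 ≈ 102.58 kt.
Hurricane Priscilla: ΔP = 79; V ≈ 6.3 × 79^0.602 ≈ 87.44 kt.
Difference ≈ 102.58 − 87.44 = 15.14 → 15 kt.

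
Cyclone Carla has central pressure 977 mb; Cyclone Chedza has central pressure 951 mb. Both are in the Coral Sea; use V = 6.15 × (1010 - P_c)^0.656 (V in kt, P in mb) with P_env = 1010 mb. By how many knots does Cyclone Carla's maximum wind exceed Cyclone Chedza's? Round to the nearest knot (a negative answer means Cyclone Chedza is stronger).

Cyclone Carla: ΔP = 33; V ≈ 6.15 × 33^0.656 ≈ 60.96 kt.
Cyclone Chedza: ΔP = 59; V ≈ 6.15 × 59^0.656 ≈ 89.24 kt.
Difference ≈ 60.96 − 89.24 = -28.28 → -28 kt.

-28 kt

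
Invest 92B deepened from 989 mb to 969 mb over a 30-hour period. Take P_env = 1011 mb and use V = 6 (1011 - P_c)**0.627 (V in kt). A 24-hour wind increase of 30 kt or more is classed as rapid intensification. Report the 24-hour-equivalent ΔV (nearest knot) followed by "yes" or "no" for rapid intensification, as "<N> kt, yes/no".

17 kt, no

V₁: ΔP = 22, V ≈ 6 × 22^0.627 ≈ 41.67 kt.
V₂: ΔP = 42, V ≈ 6 × 42^0.627 ≈ 62.51 kt.
ΔV over 30 h = 20.84 kt → 24 h equivalent = 20.84 × 24/30 ≈ 16.67 kt.
17 kt < 30 kt ⇒ not rapid intensification.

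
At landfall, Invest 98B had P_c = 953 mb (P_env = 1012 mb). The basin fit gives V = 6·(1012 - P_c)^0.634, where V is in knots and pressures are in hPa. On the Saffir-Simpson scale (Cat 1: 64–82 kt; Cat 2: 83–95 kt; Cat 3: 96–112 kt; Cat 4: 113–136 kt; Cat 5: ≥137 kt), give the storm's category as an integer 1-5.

ΔP = 1012 − 953 = 59 mb.
V ≈ 6 × 59^0.634 = 6 × 13.27 ≈ 80 kt.
80 kt falls in the Category 1 band.

1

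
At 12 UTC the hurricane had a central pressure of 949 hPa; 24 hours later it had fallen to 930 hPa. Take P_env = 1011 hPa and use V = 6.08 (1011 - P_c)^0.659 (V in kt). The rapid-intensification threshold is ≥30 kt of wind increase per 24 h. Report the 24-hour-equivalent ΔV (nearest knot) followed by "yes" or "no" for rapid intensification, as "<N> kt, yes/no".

18 kt, no

V₁: ΔP = 62, V ≈ 6.08 × 62^0.659 ≈ 92.28 kt.
V₂: ΔP = 81, V ≈ 6.08 × 81^0.659 ≈ 110.05 kt.
ΔV over 24 h = 17.77 kt → 24 h equivalent = 17.77 × 24/24 ≈ 17.77 kt.
18 kt < 30 kt ⇒ not rapid intensification.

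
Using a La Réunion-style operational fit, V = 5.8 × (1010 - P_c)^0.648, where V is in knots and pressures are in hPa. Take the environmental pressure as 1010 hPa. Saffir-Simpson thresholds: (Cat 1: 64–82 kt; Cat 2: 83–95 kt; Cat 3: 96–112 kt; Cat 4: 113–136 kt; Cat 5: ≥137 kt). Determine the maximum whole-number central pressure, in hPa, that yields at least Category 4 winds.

912 hPa

Category 4 begins at V = 113 kt.
Required ΔP = (113/5.8)^(1/0.648) = 19.483^1.543 ≈ 97.77 hPa.
P_c ≤ 1010 − 97.77 = 912.23, so the highest integer P_c is 912 hPa.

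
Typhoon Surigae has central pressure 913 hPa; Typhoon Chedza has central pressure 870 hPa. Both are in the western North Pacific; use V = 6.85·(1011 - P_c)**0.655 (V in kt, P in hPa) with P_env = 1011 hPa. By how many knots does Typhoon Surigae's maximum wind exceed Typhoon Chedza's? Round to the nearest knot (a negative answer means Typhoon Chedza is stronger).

Typhoon Surigae: ΔP = 98; V ≈ 6.85 × 98^0.655 ≈ 138.02 kt.
Typhoon Chedza: ΔP = 141; V ≈ 6.85 × 141^0.655 ≈ 175.16 kt.
Difference ≈ 138.02 − 175.16 = -37.14 → -37 kt.

-37 kt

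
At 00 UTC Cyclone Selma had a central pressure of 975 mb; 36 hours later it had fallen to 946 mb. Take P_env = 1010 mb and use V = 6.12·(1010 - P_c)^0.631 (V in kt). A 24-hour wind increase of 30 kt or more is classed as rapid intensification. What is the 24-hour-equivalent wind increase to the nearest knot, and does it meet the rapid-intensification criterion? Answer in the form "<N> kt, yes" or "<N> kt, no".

18 kt, no

V₁: ΔP = 35, V ≈ 6.12 × 35^0.631 ≈ 57.68 kt.
V₂: ΔP = 64, V ≈ 6.12 × 64^0.631 ≈ 84.42 kt.
ΔV over 36 h = 26.74 kt → 24 h equivalent = 26.74 × 24/36 ≈ 17.83 kt.
18 kt < 30 kt ⇒ not rapid intensification.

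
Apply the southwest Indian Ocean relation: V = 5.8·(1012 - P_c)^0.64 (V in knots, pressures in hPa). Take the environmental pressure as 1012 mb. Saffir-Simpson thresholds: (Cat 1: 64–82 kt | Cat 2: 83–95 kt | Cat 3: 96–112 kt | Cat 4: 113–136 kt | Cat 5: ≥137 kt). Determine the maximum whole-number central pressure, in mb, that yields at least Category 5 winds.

872 mb

Category 5 begins at V = 137 kt.
Required ΔP = (137/5.8)^(1/0.64) = 23.621^1.562 ≈ 139.88 mb.
P_c ≤ 1012 − 139.88 = 872.12, so the highest integer P_c is 872 mb.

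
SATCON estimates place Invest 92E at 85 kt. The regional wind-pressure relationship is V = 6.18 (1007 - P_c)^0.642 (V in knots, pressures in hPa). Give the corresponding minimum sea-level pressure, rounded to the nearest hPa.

ΔP = (V / 6.18)^(1/0.642) = (85/6.18)^1.558.
85/6.18 = 13.754; 13.754^1.558 ≈ 59.33 hPa.
P_c = 1007 − 59.33 = 947.67 ≈ 948 hPa.

948 hPa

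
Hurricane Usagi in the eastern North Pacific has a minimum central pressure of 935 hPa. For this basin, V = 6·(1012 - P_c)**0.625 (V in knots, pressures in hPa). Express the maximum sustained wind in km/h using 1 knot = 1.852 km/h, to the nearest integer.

ΔP = 1012 − 935 = 77 hPa.
V ≈ 6 × 77^0.625 = 6 × 15.103 ≈ 90.617 kt.
90.617 × 1.852 ≈ 167.82 km/h → 168 km/h.

168 km/h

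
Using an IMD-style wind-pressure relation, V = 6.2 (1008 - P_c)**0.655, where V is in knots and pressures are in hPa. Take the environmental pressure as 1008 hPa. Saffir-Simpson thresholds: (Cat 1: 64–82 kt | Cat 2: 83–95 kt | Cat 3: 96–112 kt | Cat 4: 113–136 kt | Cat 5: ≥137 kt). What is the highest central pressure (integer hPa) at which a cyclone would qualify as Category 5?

895 hPa

Category 5 begins at V = 137 kt.
Required ΔP = (137/6.2)^(1/0.655) = 22.097^1.527 ≈ 112.83 hPa.
P_c ≤ 1008 − 112.83 = 895.17, so the highest integer P_c is 895 hPa.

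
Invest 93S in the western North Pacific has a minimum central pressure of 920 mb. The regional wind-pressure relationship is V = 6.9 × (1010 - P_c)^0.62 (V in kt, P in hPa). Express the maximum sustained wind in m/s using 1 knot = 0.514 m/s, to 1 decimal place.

57.7 m/s

ΔP = 1010 − 920 = 90 mb.
V ≈ 6.9 × 90^0.62 = 6.9 × 16.279 ≈ 112.326 kt.
112.326 × 0.514 ≈ 57.74 m/s → 57.7 m/s.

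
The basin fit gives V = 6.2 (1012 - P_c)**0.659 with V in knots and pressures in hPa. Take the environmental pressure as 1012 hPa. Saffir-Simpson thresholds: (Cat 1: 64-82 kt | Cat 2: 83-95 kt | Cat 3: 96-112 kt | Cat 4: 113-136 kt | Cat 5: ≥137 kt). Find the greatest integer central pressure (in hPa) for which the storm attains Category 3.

Category 3 begins at V = 96 kt.
Required ΔP = (96/6.2)^(1/0.659) = 15.484^1.517 ≈ 63.91 hPa.
P_c ≤ 1012 − 63.91 = 948.09, so the highest integer P_c is 948 hPa.

948 hPa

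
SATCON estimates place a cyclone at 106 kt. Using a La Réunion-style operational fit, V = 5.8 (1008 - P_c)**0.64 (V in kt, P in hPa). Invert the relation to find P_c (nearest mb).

914 mb

ΔP = (V / 5.8)^(1/0.64) = (106/5.8)^1.562.
106/5.8 = 18.276; 18.276^1.562 ≈ 93.69 mb.
P_c = 1008 − 93.69 = 914.31 ≈ 914 mb.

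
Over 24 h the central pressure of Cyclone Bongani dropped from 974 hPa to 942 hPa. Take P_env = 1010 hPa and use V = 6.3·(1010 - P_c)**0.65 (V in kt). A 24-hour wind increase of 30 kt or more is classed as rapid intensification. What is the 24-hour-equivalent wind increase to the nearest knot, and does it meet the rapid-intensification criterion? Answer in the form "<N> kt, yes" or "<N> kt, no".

V₁: ΔP = 36, V ≈ 6.3 × 36^0.65 ≈ 64.70 kt.
V₂: ΔP = 68, V ≈ 6.3 × 68^0.65 ≈ 97.83 kt.
ΔV over 24 h = 33.13 kt → 24 h equivalent = 33.13 × 24/24 ≈ 33.13 kt.
33 kt ≥ 30 kt ⇒ rapid intensification.

33 kt, yes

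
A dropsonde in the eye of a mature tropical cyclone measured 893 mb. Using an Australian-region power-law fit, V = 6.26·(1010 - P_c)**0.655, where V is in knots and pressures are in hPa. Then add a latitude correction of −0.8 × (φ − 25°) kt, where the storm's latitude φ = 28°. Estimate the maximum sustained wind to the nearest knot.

139 kt

ΔP = 1010 − 893 = 117 mb.
117^0.655 ≈ 22.629.
V ≈ 6.26 × 22.629 ≈ 141.7 kt.
Latitude correction: −0.8 × (28 − 25) = -2.4 kt.
Corrected V ≈ 139.3 kt → 139 kt.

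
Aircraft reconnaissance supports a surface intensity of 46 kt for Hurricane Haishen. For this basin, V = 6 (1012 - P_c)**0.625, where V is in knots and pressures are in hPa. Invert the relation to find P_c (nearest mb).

986 mb

ΔP = (V / 6)^(1/0.625) = (46/6)^1.600.
46/6 = 7.667; 7.667^1.600 ≈ 26.02 mb.
P_c = 1012 − 26.02 = 985.98 ≈ 986 mb.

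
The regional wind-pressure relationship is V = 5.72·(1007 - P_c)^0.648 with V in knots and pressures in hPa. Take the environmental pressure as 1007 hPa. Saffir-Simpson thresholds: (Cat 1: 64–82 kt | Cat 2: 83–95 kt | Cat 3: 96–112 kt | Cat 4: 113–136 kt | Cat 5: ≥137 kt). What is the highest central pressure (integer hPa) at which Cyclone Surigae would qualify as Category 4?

907 hPa

Category 4 begins at V = 113 kt.
Required ΔP = (113/5.72)^(1/0.648) = 19.755^1.543 ≈ 99.89 hPa.
P_c ≤ 1007 − 99.89 = 907.11, so the highest integer P_c is 907 hPa.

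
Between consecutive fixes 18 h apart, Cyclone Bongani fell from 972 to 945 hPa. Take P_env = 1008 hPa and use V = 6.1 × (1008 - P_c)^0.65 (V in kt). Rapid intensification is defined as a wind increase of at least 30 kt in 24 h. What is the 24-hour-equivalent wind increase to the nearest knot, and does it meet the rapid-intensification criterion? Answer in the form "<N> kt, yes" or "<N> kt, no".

37 kt, yes

V₁: ΔP = 36, V ≈ 6.1 × 36^0.65 ≈ 62.65 kt.
V₂: ΔP = 63, V ≈ 6.1 × 63^0.65 ≈ 90.14 kt.
ΔV over 18 h = 27.49 kt → 24 h equivalent = 27.49 × 24/18 ≈ 36.65 kt.
37 kt ≥ 30 kt ⇒ rapid intensification.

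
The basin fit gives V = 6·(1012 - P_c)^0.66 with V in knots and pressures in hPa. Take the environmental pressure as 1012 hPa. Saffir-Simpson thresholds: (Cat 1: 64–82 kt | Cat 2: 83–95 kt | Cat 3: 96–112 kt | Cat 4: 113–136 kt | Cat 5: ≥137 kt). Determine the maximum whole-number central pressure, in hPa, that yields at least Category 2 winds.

958 hPa

Category 2 begins at V = 83 kt.
Required ΔP = (83/6)^(1/0.66) = 13.833^1.515 ≈ 53.54 hPa.
P_c ≤ 1012 − 53.54 = 958.46, so the highest integer P_c is 958 hPa.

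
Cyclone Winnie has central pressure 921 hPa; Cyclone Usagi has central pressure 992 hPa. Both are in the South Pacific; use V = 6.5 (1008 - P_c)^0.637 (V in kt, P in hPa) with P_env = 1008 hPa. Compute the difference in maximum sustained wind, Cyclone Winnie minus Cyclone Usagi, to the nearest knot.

74 kt

Cyclone Winnie: ΔP = 87; V ≈ 6.5 × 87^0.637 ≈ 111.79 kt.
Cyclone Usagi: ΔP = 16; V ≈ 6.5 × 16^0.637 ≈ 38.01 kt.
Difference ≈ 111.79 − 38.01 = 73.78 → 74 kt.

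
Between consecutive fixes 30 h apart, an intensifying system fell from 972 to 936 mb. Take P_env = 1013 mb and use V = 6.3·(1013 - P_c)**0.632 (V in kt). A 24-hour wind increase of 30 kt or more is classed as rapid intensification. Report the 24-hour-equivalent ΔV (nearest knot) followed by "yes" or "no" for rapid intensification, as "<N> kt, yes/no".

V₁: ΔP = 41, V ≈ 6.3 × 41^0.632 ≈ 65.86 kt.
V₂: ΔP = 77, V ≈ 6.3 × 77^0.632 ≈ 98.09 kt.
ΔV over 30 h = 32.23 kt → 24 h equivalent = 32.23 × 24/30 ≈ 25.78 kt.
26 kt < 30 kt ⇒ not rapid intensification.

26 kt, no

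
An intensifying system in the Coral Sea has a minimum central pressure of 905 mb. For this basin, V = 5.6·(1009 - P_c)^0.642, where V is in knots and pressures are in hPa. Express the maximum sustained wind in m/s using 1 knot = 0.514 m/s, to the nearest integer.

57 m/s

ΔP = 1009 − 905 = 104 mb.
V ≈ 5.6 × 104^0.642 = 5.6 × 19.721 ≈ 110.439 kt.
110.439 × 0.514 ≈ 56.77 m/s → 57 m/s.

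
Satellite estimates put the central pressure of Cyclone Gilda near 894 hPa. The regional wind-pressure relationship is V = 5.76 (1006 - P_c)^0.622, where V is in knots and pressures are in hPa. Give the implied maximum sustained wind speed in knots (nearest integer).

ΔP = 1006 − 894 = 112 hPa.
112^0.622 ≈ 18.820.
V ≈ 5.76 × 18.820 ≈ 108.4 kt.

108 kt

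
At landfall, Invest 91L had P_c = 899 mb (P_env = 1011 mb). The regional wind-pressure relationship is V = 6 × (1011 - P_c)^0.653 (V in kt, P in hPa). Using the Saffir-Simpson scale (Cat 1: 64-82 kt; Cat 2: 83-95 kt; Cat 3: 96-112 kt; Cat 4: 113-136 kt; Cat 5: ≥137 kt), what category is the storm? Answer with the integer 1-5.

ΔP = 1011 − 899 = 112 mb.
V ≈ 6 × 112^0.653 = 6 × 21.78 ≈ 131 kt.
131 kt falls in the Category 4 band.

4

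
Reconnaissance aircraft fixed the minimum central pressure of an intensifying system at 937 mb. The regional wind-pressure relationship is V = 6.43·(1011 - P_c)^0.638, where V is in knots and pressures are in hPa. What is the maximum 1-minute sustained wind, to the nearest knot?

ΔP = 1011 − 937 = 74 mb.
74^0.638 ≈ 15.580.
V ≈ 6.43 × 15.580 ≈ 100.2 kt.

100 kt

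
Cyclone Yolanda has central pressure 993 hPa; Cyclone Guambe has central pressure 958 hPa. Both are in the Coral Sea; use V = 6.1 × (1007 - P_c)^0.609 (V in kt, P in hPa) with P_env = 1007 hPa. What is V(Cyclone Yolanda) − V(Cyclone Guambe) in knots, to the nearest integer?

-35 kt

Cyclone Yolanda: ΔP = 14; V ≈ 6.1 × 14^0.609 ≈ 30.43 kt.
Cyclone Guambe: ΔP = 49; V ≈ 6.1 × 49^0.609 ≈ 65.26 kt.
Difference ≈ 30.43 − 65.26 = -34.83 → -35 kt.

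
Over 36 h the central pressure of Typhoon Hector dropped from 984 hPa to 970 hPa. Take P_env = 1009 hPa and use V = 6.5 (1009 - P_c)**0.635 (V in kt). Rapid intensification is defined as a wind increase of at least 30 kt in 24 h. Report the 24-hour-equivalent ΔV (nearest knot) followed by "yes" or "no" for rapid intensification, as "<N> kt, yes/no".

V₁: ΔP = 25, V ≈ 6.5 × 25^0.635 ≈ 50.19 kt.
V₂: ΔP = 39, V ≈ 6.5 × 39^0.635 ≈ 66.56 kt.
ΔV over 36 h = 16.37 kt → 24 h equivalent = 16.37 × 24/36 ≈ 10.91 kt.
11 kt < 30 kt ⇒ not rapid intensification.

11 kt, no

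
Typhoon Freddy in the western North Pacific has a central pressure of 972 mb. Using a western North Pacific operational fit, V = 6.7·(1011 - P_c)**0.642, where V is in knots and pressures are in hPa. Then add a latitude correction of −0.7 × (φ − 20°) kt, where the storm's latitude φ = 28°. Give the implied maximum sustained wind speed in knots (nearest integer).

65 kt

ΔP = 1011 − 972 = 39 mb.
39^0.642 ≈ 10.507.
V ≈ 6.7 × 10.507 ≈ 70.4 kt.
Latitude correction: −0.7 × (28 − 20) = -5.6 kt.
Corrected V ≈ 64.8 kt → 65 kt.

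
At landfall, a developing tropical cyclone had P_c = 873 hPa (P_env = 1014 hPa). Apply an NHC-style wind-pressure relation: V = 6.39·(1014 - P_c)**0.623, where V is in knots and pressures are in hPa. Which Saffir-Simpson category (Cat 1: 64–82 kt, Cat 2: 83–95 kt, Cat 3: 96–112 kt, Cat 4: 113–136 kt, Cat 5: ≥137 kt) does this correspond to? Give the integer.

5

ΔP = 1014 − 873 = 141 hPa.
V ≈ 6.39 × 141^0.623 = 6.39 × 21.83 ≈ 139 kt.
139 kt falls in the Category 5 band.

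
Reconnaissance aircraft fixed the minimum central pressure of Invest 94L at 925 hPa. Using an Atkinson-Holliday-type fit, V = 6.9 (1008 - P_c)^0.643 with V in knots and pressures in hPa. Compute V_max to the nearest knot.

118 kt

ΔP = 1008 − 925 = 83 hPa.
83^0.643 ≈ 17.138.
V ≈ 6.9 × 17.138 ≈ 118.3 kt.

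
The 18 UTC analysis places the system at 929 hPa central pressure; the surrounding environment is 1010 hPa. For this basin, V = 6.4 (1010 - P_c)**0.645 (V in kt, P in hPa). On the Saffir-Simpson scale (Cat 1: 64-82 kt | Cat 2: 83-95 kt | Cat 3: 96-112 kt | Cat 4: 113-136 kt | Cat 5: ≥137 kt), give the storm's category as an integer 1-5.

ΔP = 1010 − 929 = 81 hPa.
V ≈ 6.4 × 81^0.645 = 6.4 × 17.02 ≈ 109 kt.
109 kt falls in the Category 3 band.

3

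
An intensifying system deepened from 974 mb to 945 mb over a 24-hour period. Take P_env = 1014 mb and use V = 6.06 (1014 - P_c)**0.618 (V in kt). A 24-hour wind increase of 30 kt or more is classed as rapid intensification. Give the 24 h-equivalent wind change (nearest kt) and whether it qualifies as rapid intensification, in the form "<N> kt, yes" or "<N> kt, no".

V₁: ΔP = 40, V ≈ 6.06 × 40^0.618 ≈ 59.23 kt.
V₂: ΔP = 69, V ≈ 6.06 × 69^0.618 ≈ 82.96 kt.
ΔV over 24 h = 23.73 kt → 24 h equivalent = 23.73 × 24/24 ≈ 23.73 kt.
24 kt < 30 kt ⇒ not rapid intensification.

24 kt, no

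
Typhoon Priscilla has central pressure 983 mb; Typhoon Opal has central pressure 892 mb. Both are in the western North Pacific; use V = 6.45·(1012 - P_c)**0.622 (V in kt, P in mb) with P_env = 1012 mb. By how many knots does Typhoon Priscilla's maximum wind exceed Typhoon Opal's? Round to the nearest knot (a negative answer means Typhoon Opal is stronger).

-74 kt

Typhoon Priscilla: ΔP = 29; V ≈ 6.45 × 29^0.622 ≈ 52.38 kt.
Typhoon Opal: ΔP = 120; V ≈ 6.45 × 120^0.622 ≈ 126.71 kt.
Difference ≈ 52.38 − 126.71 = -74.33 → -74 kt.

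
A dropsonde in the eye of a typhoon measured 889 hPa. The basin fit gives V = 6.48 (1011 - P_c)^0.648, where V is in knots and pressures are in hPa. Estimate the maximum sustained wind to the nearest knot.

ΔP = 1011 − 889 = 122 hPa.
122^0.648 ≈ 22.489.
V ≈ 6.48 × 22.489 ≈ 145.7 kt.

146 kt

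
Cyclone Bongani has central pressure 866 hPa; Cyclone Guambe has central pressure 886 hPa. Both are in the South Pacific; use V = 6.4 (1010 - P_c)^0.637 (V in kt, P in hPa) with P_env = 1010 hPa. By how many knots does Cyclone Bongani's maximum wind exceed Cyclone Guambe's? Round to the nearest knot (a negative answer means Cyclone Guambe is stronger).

Cyclone Bongani: ΔP = 144; V ≈ 6.4 × 144^0.637 ≈ 151.72 kt.
Cyclone Guambe: ΔP = 124; V ≈ 6.4 × 124^0.637 ≈ 137.94 kt.
Difference ≈ 151.72 − 137.94 = 13.78 → 14 kt.

14 kt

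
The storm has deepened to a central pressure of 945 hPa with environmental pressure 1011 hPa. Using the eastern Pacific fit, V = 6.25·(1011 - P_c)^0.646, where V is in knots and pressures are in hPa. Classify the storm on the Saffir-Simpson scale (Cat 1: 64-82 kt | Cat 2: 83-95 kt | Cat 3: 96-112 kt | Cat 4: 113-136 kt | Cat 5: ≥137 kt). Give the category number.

2

ΔP = 1011 − 945 = 66 hPa.
V ≈ 6.25 × 66^0.646 = 6.25 × 14.98 ≈ 94 kt.
94 kt falls in the Category 2 band.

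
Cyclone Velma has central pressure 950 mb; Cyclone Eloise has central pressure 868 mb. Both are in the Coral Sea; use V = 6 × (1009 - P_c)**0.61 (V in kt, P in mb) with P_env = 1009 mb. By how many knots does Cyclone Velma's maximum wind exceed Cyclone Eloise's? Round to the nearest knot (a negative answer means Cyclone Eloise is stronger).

-51 kt

Cyclone Velma: ΔP = 59; V ≈ 6 × 59^0.61 ≈ 72.17 kt.
Cyclone Eloise: ΔP = 141; V ≈ 6 × 141^0.61 ≈ 122.79 kt.
Difference ≈ 72.17 − 122.79 = -50.62 → -51 kt.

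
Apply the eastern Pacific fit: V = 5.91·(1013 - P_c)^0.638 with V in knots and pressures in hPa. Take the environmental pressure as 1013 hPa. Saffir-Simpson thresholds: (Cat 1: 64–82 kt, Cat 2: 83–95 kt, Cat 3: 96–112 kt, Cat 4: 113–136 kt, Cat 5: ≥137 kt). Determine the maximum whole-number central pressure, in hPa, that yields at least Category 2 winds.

Category 2 begins at V = 83 kt.
Required ΔP = (83/5.91)^(1/0.638) = 14.044^1.567 ≈ 62.89 hPa.
P_c ≤ 1013 − 62.89 = 950.11, so the highest integer P_c is 950 hPa.

950 hPa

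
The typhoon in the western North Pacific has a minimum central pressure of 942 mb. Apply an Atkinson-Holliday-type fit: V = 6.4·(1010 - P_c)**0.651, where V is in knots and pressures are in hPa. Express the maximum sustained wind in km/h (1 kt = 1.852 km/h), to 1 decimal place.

ΔP = 1010 − 942 = 68 mb.
V ≈ 6.4 × 68^0.651 = 6.4 × 15.594 ≈ 99.803 kt.
99.803 × 1.852 ≈ 184.84 km/h → 184.8 km/h.

184.8 km/h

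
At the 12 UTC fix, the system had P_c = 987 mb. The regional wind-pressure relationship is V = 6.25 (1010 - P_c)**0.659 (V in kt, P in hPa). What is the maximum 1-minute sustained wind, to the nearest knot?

ΔP = 1010 − 987 = 23 mb.
23^0.659 ≈ 7.895.
V ≈ 6.25 × 7.895 ≈ 49.3 kt.

49 kt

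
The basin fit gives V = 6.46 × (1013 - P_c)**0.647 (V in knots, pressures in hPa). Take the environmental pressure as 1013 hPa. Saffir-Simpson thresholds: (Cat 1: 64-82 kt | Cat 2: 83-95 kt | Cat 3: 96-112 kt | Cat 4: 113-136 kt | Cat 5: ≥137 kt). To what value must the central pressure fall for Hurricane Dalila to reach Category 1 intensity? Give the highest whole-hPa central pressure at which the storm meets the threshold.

978 hPa

Category 1 begins at V = 64 kt.
Required ΔP = (64/6.46)^(1/0.647) = 9.907^1.546 ≈ 34.62 hPa.
P_c ≤ 1013 − 34.62 = 978.38, so the highest integer P_c is 978 hPa.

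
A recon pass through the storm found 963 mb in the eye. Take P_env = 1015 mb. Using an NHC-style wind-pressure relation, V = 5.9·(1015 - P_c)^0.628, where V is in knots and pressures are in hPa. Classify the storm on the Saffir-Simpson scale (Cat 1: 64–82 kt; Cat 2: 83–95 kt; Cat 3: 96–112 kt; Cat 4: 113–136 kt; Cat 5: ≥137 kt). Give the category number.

1

ΔP = 1015 − 963 = 52 mb.
V ≈ 5.9 × 52^0.628 = 5.9 × 11.96 ≈ 71 kt.
71 kt falls in the Category 1 band.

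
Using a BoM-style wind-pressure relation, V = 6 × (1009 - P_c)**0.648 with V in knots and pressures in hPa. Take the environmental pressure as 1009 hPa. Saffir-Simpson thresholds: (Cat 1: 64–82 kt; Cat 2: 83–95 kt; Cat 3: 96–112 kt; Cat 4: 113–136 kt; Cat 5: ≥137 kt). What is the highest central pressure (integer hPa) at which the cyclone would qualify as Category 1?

970 hPa

Category 1 begins at V = 64 kt.
Required ΔP = (64/6)^(1/0.648) = 10.667^1.543 ≈ 38.59 hPa.
P_c ≤ 1009 − 38.59 = 970.41, so the highest integer P_c is 970 hPa.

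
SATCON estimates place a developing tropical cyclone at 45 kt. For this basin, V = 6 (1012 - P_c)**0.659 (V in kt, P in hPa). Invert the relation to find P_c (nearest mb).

991 mb

ΔP = (V / 6)^(1/0.659) = (45/6)^1.517.
45/6 = 7.500; 7.500^1.517 ≈ 21.27 mb.
P_c = 1012 − 21.27 = 990.73 ≈ 991 mb.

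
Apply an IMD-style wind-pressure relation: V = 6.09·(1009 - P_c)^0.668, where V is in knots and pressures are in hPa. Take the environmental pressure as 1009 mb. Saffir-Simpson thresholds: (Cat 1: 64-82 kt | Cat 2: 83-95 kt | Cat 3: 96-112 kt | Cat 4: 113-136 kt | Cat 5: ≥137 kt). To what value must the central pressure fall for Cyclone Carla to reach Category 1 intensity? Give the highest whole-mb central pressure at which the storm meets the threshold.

975 mb

Category 1 begins at V = 64 kt.
Required ΔP = (64/6.09)^(1/0.668) = 10.509^1.497 ≈ 33.83 mb.
P_c ≤ 1009 − 33.83 = 975.17, so the highest integer P_c is 975 mb.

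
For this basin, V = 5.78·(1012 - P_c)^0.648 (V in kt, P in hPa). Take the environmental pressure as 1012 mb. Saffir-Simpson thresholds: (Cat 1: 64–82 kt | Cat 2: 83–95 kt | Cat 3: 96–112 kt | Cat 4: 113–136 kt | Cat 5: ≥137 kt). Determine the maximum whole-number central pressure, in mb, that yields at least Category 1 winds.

Category 1 begins at V = 64 kt.
Required ΔP = (64/5.78)^(1/0.648) = 11.073^1.543 ≈ 40.88 mb.
P_c ≤ 1012 − 40.88 = 971.12, so the highest integer P_c is 971 mb.

971 mb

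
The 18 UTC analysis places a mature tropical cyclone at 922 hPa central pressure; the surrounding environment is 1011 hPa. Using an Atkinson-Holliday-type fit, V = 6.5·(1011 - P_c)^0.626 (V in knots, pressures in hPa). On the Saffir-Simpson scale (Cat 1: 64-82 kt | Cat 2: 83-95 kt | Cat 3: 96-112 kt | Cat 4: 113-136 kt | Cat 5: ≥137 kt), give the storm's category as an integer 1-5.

3

ΔP = 1011 − 922 = 89 hPa.
V ≈ 6.5 × 89^0.626 = 6.5 × 16.61 ≈ 108 kt.
108 kt falls in the Category 3 band.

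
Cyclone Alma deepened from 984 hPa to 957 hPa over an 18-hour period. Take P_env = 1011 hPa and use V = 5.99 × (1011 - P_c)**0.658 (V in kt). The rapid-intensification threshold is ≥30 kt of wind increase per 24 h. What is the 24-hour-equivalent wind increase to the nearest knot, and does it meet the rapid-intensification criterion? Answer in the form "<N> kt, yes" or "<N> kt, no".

40 kt, yes

V₁: ΔP = 27, V ≈ 5.99 × 27^0.658 ≈ 52.39 kt.
V₂: ΔP = 54, V ≈ 5.99 × 54^0.658 ≈ 82.67 kt.
ΔV over 18 h = 30.28 kt → 24 h equivalent = 30.28 × 24/18 ≈ 40.37 kt.
40 kt ≥ 30 kt ⇒ rapid intensification.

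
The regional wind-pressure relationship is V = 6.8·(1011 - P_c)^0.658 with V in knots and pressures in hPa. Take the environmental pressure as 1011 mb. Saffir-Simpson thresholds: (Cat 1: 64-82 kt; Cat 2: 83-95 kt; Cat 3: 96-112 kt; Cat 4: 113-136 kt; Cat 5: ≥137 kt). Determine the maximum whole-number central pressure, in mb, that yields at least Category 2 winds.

Category 2 begins at V = 83 kt.
Required ΔP = (83/6.8)^(1/0.658) = 12.206^1.520 ≈ 44.80 mb.
P_c ≤ 1011 − 44.80 = 966.20, so the highest integer P_c is 966 mb.

966 mb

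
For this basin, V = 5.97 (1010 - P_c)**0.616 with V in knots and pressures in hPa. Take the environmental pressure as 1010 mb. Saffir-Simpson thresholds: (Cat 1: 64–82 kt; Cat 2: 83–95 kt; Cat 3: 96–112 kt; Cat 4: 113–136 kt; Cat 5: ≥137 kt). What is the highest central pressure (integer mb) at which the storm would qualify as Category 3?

Category 3 begins at V = 96 kt.
Required ΔP = (96/5.97)^(1/0.616) = 16.080^1.623 ≈ 90.84 mb.
P_c ≤ 1010 − 90.84 = 919.16, so the highest integer P_c is 919 mb.

919 mb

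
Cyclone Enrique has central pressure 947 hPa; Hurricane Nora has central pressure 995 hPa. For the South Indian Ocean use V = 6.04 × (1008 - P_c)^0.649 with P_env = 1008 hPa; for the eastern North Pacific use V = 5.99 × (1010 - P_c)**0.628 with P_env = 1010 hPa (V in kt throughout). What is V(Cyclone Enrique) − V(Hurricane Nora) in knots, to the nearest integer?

Cyclone Enrique: ΔP = 61; V ≈ 6.04 × 61^0.649 ≈ 87.04 kt.
Hurricane Nora: ΔP = 15; V ≈ 5.99 × 15^0.628 ≈ 32.81 kt.
Difference ≈ 87.04 − 32.81 = 54.23 → 54 kt.

54 kt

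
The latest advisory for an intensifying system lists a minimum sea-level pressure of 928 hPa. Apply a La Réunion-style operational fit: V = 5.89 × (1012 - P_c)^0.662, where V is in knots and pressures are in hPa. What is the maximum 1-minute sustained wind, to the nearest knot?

ΔP = 1012 − 928 = 84 hPa.
84^0.662 ≈ 18.788.
V ≈ 5.89 × 18.788 ≈ 110.7 kt.

111 kt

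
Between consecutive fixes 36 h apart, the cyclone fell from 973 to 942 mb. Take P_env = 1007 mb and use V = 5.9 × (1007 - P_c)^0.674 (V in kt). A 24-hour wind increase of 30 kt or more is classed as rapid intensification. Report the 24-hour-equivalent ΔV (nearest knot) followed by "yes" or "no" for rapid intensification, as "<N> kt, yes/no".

23 kt, no

V₁: ΔP = 34, V ≈ 5.9 × 34^0.674 ≈ 63.54 kt.
V₂: ΔP = 65, V ≈ 5.9 × 65^0.674 ≈ 98.35 kt.
ΔV over 36 h = 34.81 kt → 24 h equivalent = 34.81 × 24/36 ≈ 23.21 kt.
23 kt < 30 kt ⇒ not rapid intensification.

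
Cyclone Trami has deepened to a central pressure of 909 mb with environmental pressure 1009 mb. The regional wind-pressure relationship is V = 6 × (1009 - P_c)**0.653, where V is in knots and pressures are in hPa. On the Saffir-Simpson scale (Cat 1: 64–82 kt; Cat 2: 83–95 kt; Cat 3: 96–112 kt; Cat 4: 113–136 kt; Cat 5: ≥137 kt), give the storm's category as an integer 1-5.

4

ΔP = 1009 − 909 = 100 mb.
V ≈ 6 × 100^0.653 = 6 × 20.23 ≈ 121 kt.
121 kt falls in the Category 4 band.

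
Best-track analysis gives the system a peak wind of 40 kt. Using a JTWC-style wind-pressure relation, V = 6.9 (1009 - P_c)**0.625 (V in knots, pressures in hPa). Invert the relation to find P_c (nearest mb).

ΔP = (V / 6.9)^(1/0.625) = (40/6.9)^1.600.
40/6.9 = 5.797; 5.797^1.600 ≈ 16.64 mb.
P_c = 1009 − 16.64 = 992.36 ≈ 992 mb.

992 mb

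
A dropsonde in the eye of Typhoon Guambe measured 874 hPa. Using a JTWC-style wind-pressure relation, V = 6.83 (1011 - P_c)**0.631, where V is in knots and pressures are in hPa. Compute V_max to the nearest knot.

ΔP = 1011 − 874 = 137 hPa.
137^0.631 ≈ 22.298.
V ≈ 6.83 × 22.298 ≈ 152.3 kt.

152 kt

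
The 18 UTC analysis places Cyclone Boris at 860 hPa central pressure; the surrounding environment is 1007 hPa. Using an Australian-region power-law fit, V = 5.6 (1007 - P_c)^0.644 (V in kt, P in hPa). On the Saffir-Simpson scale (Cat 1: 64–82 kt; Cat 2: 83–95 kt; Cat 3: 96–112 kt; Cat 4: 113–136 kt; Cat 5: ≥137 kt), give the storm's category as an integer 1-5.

ΔP = 1007 − 860 = 147 hPa.
V ≈ 5.6 × 147^0.644 = 5.6 × 24.87 ≈ 139 kt.
139 kt falls in the Category 5 band.

5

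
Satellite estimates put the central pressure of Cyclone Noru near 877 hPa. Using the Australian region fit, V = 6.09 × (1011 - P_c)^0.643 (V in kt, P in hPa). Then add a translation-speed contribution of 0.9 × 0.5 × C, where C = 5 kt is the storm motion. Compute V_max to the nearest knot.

ΔP = 1011 − 877 = 134 hPa.
134^0.643 ≈ 23.320.
V ≈ 6.09 × 23.320 ≈ 142.0 kt.
Translation term: 0.9 × 0.5 × 5 = 2.25 kt.
Corrected V ≈ 144.25 kt → 144 kt.

144 kt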